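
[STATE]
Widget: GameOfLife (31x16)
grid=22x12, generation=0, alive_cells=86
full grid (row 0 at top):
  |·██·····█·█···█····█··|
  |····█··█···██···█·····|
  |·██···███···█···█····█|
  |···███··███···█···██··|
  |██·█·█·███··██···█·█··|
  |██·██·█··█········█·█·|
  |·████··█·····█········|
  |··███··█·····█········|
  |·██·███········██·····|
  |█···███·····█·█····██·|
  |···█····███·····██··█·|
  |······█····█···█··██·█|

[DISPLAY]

Gen: 0                         
·██·····█·█···█····█··         
····█··█···██···█·····         
·██···███···█···█····█         
···███··███···█···██··         
██·█·█·███··██···█·█··         
██·██·█··█········█·█·         
·████··█·····█········         
··███··█·····█········         
·██·███········██·····         
█···███·····█·█····██·         
···█····███·····██··█·         
······█····█···█··██·█         
                               
                               
                               


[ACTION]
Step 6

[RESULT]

Gen: 6                         
······················         
········██············         
··█····█·█·███·····██·         
·█··█··█···███··█····█         
····█··········██·····         
·██·█······█·█··█···█·         
···········██···███···         
·██··········█·█······         
·██··██·██···█··█·····         
·██···█··█····█·█·····         
·······█·██······█····         
········██·····██·····         
                               
                               
                               


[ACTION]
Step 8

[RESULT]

Gen: 14                        
········█·············         
··███··██·············         
··█·██··█·············         
█···█·················         
··█···················         
··········███·········         
··█··█················         
······█···············         
███····█··············         
·█·········██·········         
··········█···········         
······················         
                               
                               
                               


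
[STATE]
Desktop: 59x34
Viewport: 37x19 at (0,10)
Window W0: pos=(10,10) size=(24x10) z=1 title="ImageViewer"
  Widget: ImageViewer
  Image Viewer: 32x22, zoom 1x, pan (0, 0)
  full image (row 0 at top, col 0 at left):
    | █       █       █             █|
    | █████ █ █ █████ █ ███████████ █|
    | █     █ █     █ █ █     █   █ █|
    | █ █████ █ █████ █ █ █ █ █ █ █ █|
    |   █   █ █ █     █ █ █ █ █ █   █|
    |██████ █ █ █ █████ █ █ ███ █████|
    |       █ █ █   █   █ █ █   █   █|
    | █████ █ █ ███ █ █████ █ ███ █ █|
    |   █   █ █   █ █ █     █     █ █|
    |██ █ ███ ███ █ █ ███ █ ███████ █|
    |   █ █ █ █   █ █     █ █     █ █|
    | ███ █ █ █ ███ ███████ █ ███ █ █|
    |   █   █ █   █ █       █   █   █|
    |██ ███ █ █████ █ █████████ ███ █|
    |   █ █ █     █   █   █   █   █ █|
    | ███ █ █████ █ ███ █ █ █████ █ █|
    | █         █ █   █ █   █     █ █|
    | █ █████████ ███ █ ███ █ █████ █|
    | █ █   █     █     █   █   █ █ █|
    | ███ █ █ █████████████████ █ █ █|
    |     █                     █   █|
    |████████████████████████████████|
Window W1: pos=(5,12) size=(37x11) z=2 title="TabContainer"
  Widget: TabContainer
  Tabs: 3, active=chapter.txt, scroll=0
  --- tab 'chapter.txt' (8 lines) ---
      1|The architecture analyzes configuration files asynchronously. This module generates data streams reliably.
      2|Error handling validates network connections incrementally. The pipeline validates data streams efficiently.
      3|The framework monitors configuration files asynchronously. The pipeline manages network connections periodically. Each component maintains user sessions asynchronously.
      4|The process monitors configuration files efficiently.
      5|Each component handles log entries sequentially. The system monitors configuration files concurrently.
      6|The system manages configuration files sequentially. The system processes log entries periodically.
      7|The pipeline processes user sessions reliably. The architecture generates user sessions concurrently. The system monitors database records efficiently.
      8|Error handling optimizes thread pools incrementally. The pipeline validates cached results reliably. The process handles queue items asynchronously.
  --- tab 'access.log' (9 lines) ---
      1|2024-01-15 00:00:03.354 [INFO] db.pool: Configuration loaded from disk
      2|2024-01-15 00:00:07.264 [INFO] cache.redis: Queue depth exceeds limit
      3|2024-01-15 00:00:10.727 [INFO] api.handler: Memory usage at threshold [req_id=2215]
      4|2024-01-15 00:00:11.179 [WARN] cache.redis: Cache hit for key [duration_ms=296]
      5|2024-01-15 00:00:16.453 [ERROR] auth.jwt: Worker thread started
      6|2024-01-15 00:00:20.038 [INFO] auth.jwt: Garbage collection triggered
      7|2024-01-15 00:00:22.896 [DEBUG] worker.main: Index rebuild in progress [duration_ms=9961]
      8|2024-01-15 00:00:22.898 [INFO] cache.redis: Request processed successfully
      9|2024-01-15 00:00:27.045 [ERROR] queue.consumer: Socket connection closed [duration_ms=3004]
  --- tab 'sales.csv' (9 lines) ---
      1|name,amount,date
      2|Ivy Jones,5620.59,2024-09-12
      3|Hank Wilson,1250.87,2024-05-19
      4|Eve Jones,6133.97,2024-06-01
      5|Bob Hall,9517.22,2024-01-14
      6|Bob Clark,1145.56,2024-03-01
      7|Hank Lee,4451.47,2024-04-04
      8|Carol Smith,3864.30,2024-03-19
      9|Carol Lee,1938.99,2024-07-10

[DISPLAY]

          ┏━━━━━━━━━━━━━━━━━━━━━━┓   
          ┃ ImageViewer          ┃   
     ┏━━━━━━━━━━━━━━━━━━━━━━━━━━━━━━━
     ┃ TabContainer                  
     ┠───────────────────────────────
     ┃[chapter.txt]│ access.log │ sal
     ┃───────────────────────────────
     ┃The architecture analyzes confi
     ┃Error handling validates networ
     ┃The framework monitors configur
     ┃The process monitors configurat
     ┃Each component handles log entr
     ┗━━━━━━━━━━━━━━━━━━━━━━━━━━━━━━━
                                     
                                     
                                     
                                     
                                     
                                     


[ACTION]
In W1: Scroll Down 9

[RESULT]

          ┏━━━━━━━━━━━━━━━━━━━━━━┓   
          ┃ ImageViewer          ┃   
     ┏━━━━━━━━━━━━━━━━━━━━━━━━━━━━━━━
     ┃ TabContainer                  
     ┠───────────────────────────────
     ┃[chapter.txt]│ access.log │ sal
     ┃───────────────────────────────
     ┃Error handling optimizes thread
     ┃                               
     ┃                               
     ┃                               
     ┃                               
     ┗━━━━━━━━━━━━━━━━━━━━━━━━━━━━━━━
                                     
                                     
                                     
                                     
                                     
                                     


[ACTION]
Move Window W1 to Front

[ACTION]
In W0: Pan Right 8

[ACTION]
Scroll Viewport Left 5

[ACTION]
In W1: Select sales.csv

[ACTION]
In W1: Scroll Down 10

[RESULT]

          ┏━━━━━━━━━━━━━━━━━━━━━━┓   
          ┃ ImageViewer          ┃   
     ┏━━━━━━━━━━━━━━━━━━━━━━━━━━━━━━━
     ┃ TabContainer                  
     ┠───────────────────────────────
     ┃ chapter.txt │ access.log │[sal
     ┃───────────────────────────────
     ┃Carol Lee,1938.99,2024-07-10   
     ┃                               
     ┃                               
     ┃                               
     ┃                               
     ┗━━━━━━━━━━━━━━━━━━━━━━━━━━━━━━━
                                     
                                     
                                     
                                     
                                     
                                     


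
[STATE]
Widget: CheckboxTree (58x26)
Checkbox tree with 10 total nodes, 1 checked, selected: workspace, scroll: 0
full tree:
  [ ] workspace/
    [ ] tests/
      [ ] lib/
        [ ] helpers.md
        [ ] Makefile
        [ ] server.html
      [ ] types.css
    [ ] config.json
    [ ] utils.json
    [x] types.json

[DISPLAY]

>[-] workspace/                                           
   [ ] tests/                                             
     [ ] lib/                                             
       [ ] helpers.md                                     
       [ ] Makefile                                       
       [ ] server.html                                    
     [ ] types.css                                        
   [ ] config.json                                        
   [ ] utils.json                                         
   [x] types.json                                         
                                                          
                                                          
                                                          
                                                          
                                                          
                                                          
                                                          
                                                          
                                                          
                                                          
                                                          
                                                          
                                                          
                                                          
                                                          
                                                          


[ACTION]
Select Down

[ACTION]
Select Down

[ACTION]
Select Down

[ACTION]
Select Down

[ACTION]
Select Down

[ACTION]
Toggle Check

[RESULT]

 [-] workspace/                                           
   [-] tests/                                             
     [-] lib/                                             
       [ ] helpers.md                                     
       [ ] Makefile                                       
>      [x] server.html                                    
     [ ] types.css                                        
   [ ] config.json                                        
   [ ] utils.json                                         
   [x] types.json                                         
                                                          
                                                          
                                                          
                                                          
                                                          
                                                          
                                                          
                                                          
                                                          
                                                          
                                                          
                                                          
                                                          
                                                          
                                                          
                                                          


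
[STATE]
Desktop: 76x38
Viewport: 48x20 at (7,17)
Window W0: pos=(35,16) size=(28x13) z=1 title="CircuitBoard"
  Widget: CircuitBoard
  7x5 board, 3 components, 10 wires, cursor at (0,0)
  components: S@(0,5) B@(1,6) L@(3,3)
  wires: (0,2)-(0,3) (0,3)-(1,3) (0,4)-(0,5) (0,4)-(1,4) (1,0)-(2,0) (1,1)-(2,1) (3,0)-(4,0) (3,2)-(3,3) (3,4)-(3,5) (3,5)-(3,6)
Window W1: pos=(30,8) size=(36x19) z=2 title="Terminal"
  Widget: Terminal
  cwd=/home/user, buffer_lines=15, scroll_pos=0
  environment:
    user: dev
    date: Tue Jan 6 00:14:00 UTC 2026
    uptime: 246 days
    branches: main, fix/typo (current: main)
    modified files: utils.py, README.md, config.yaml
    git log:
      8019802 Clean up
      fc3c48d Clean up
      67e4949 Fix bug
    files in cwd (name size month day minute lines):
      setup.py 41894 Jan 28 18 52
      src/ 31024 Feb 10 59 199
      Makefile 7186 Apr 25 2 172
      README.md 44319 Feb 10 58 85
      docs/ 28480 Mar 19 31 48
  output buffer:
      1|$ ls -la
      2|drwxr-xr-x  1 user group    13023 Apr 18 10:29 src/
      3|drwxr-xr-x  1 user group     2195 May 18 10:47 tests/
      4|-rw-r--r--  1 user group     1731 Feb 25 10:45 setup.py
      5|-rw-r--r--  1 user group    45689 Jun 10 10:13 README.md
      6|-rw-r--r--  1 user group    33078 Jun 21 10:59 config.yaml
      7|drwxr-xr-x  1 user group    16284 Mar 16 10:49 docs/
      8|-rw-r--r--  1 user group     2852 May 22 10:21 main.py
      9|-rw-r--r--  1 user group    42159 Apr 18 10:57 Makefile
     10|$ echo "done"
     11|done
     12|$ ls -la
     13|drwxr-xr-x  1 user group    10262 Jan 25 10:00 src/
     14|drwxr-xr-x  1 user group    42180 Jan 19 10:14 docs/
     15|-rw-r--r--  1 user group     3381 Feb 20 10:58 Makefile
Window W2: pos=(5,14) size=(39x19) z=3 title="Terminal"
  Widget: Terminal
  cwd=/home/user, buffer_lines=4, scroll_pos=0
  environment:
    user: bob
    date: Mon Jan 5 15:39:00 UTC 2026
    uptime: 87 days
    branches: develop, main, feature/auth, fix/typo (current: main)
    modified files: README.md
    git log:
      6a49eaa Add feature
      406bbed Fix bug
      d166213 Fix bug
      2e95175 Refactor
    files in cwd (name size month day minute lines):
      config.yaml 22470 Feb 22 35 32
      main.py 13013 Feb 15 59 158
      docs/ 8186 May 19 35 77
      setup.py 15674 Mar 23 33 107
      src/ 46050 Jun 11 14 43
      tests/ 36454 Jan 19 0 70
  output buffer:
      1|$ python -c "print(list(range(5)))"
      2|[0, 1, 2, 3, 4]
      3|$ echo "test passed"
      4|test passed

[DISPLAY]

 python -c "print(list(range(5)))"  ┃ user group
0, 1, 2, 3, 4]                      ┃ user group
 echo "test passed"                 ┃ user group
est passed                          ┃           
 █                                  ┃           
                                    ┃           
                                    ┃ user group
                                    ┃ user group
                                    ┃ user group
                                    ┃━━━━━━━━━━━
                                    ┃           
                                    ┃━━━━━━━━━━━
                                    ┃           
                                    ┃           
                                    ┃           
━━━━━━━━━━━━━━━━━━━━━━━━━━━━━━━━━━━━┛           
                                                
                                                
                                                
                                                


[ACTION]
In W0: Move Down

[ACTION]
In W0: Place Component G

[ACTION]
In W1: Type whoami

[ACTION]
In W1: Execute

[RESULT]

 python -c "print(list(range(5)))"  ┃           
0, 1, 2, 3, 4]                      ┃           
 echo "test passed"                 ┃           
est passed                          ┃ user group
 █                                  ┃ user group
                                    ┃ user group
                                    ┃           
                                    ┃           
                                    ┃           
                                    ┃━━━━━━━━━━━
                                    ┃           
                                    ┃━━━━━━━━━━━
                                    ┃           
                                    ┃           
                                    ┃           
━━━━━━━━━━━━━━━━━━━━━━━━━━━━━━━━━━━━┛           
                                                
                                                
                                                
                                                


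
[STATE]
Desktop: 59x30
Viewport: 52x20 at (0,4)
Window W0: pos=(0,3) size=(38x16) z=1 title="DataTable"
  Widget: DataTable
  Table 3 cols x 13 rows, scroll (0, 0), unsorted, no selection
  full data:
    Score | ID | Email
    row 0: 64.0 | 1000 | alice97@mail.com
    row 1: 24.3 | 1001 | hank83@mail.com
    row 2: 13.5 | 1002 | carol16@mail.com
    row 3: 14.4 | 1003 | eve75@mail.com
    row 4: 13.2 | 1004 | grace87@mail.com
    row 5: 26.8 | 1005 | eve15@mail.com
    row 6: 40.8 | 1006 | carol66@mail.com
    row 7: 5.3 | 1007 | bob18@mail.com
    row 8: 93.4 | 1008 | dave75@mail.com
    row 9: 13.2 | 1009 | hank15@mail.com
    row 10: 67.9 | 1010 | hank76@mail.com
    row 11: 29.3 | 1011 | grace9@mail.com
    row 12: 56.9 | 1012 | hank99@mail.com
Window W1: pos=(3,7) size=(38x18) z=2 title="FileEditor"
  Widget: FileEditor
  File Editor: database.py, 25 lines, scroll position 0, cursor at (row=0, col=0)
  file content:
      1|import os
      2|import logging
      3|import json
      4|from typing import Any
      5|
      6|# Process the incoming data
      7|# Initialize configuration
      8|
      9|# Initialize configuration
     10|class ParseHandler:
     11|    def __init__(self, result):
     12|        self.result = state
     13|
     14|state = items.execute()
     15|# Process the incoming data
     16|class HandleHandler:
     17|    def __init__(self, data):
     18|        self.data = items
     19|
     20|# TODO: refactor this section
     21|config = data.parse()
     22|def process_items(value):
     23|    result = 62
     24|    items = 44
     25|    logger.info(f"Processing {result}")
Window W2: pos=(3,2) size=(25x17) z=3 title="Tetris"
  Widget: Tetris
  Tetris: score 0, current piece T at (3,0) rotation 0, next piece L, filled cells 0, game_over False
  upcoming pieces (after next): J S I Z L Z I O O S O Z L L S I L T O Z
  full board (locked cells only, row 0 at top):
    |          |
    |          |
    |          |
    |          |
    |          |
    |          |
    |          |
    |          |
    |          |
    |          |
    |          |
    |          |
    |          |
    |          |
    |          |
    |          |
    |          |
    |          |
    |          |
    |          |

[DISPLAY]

┃ D┠───────────────────────┨         ┃              
┠──┃          │Next:       ┃─────────┨              
┃Sc┃          │  ▒         ┃         ┃              
┃──┃          │▒▒▒         ┃━━━━━━━━━━━━┓           
┃64┃          │            ┃            ┃           
┃24┃          │            ┃────────────┨           
┃13┃          │            ┃           ▲┃           
┃14┃          │Score:      ┃           █┃           
┃13┃          │0           ┃           ░┃           
┃26┃          │            ┃           ░┃           
┃40┃          │            ┃           ░┃           
┃5.┃          │            ┃ata        ░┃           
┃93┃          │            ┃on         ░┃           
┃13┃          │            ┃           ░┃           
┗━━┗━━━━━━━━━━━━━━━━━━━━━━━┛on         ░┃           
   ┃class ParseHandler:                ░┃           
   ┃    def __init__(self, result):    ░┃           
   ┃        self.result = state        ░┃           
   ┃                                   ░┃           
   ┃state = items.execute()            ▼┃           


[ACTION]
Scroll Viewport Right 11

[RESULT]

────────────────────┨         ┃                     
       │Next:       ┃─────────┨                     
       │  ▒         ┃         ┃                     
       │▒▒▒         ┃━━━━━━━━━━━━┓                  
       │            ┃            ┃                  
       │            ┃────────────┨                  
       │            ┃           ▲┃                  
       │Score:      ┃           █┃                  
       │0           ┃           ░┃                  
       │            ┃           ░┃                  
       │            ┃           ░┃                  
       │            ┃ata        ░┃                  
       │            ┃on         ░┃                  
       │            ┃           ░┃                  
━━━━━━━━━━━━━━━━━━━━┛on         ░┃                  
ss ParseHandler:                ░┃                  
 def __init__(self, result):    ░┃                  
     self.result = state        ░┃                  
                                ░┃                  
te = items.execute()            ▼┃                  


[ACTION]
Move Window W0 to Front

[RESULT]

able                          ┃                     
──────────────────────────────┨                     
ID  │Email                    ┃                     
────┼────────────────         ┃━━┓                  
1000│alice97@mail.com         ┃  ┃                  
1001│hank83@mail.com          ┃──┨                  
1002│carol16@mail.com         ┃ ▲┃                  
1003│eve75@mail.com           ┃ █┃                  
1004│grace87@mail.com         ┃ ░┃                  
1005│eve15@mail.com           ┃ ░┃                  
1006│carol66@mail.com         ┃ ░┃                  
1007│bob18@mail.com           ┃ ░┃                  
1008│dave75@mail.com          ┃ ░┃                  
1009│hank15@mail.com          ┃ ░┃                  
━━━━━━━━━━━━━━━━━━━━━━━━━━━━━━┛ ░┃                  
ss ParseHandler:                ░┃                  
 def __init__(self, result):    ░┃                  
     self.result = state        ░┃                  
                                ░┃                  
te = items.execute()            ▼┃                  


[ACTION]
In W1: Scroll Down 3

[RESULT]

able                          ┃                     
──────────────────────────────┨                     
ID  │Email                    ┃                     
────┼────────────────         ┃━━┓                  
1000│alice97@mail.com         ┃  ┃                  
1001│hank83@mail.com          ┃──┨                  
1002│carol16@mail.com         ┃ ▲┃                  
1003│eve75@mail.com           ┃ ░┃                  
1004│grace87@mail.com         ┃ ░┃                  
1005│eve15@mail.com           ┃ ░┃                  
1006│carol66@mail.com         ┃ █┃                  
1007│bob18@mail.com           ┃ ░┃                  
1008│dave75@mail.com          ┃ ░┃                  
1009│hank15@mail.com          ┃ ░┃                  
━━━━━━━━━━━━━━━━━━━━━━━━━━━━━━┛ ░┃                  
                                ░┃                  
te = items.execute()            ░┃                  
rocess the incoming data        ░┃                  
ss HandleHandler:               ░┃                  
 def __init__(self, data):      ▼┃                  


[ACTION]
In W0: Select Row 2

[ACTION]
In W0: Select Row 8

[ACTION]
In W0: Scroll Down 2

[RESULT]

able                          ┃                     
──────────────────────────────┨                     
ID  │Email                    ┃                     
────┼────────────────         ┃━━┓                  
1002│carol16@mail.com         ┃  ┃                  
1003│eve75@mail.com           ┃──┨                  
1004│grace87@mail.com         ┃ ▲┃                  
1005│eve15@mail.com           ┃ ░┃                  
1006│carol66@mail.com         ┃ ░┃                  
1007│bob18@mail.com           ┃ ░┃                  
1008│dave75@mail.com          ┃ █┃                  
1009│hank15@mail.com          ┃ ░┃                  
1010│hank76@mail.com          ┃ ░┃                  
1011│grace9@mail.com          ┃ ░┃                  
━━━━━━━━━━━━━━━━━━━━━━━━━━━━━━┛ ░┃                  
                                ░┃                  
te = items.execute()            ░┃                  
rocess the incoming data        ░┃                  
ss HandleHandler:               ░┃                  
 def __init__(self, data):      ▼┃                  


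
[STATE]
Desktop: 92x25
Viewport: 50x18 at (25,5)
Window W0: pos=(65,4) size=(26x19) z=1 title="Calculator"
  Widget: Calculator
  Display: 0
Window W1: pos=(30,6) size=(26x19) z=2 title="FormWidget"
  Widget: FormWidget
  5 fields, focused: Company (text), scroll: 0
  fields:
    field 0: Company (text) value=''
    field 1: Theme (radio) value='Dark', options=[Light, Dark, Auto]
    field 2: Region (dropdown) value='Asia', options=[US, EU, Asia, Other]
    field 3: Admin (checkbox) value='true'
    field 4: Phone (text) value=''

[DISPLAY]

                                        ┃ Calculat
     ┏━━━━━━━━━━━━━━━━━━━━━━━━┓         ┠─────────
     ┃ FormWidget             ┃         ┃         
     ┠────────────────────────┨         ┃┌───┬───┬
     ┃> Company:    [        ]┃         ┃│ 7 │ 8 │
     ┃  Theme:      ( ) Light ┃         ┃├───┼───┼
     ┃  Region:     [Asia   ▼]┃         ┃│ 4 │ 5 │
     ┃  Admin:      [x]       ┃         ┃├───┼───┼
     ┃  Phone:      [        ]┃         ┃│ 1 │ 2 │
     ┃                        ┃         ┃├───┼───┼
     ┃                        ┃         ┃│ 0 │ . │
     ┃                        ┃         ┃├───┼───┼
     ┃                        ┃         ┃│ C │ MC│
     ┃                        ┃         ┃└───┴───┴
     ┃                        ┃         ┃         
     ┃                        ┃         ┃         
     ┃                        ┃         ┃         
     ┃                        ┃         ┗━━━━━━━━━


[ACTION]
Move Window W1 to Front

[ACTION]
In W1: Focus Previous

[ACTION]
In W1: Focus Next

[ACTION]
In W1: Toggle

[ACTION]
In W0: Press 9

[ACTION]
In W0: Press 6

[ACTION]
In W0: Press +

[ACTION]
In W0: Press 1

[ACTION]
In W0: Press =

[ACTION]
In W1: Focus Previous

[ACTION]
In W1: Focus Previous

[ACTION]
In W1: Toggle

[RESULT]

                                        ┃ Calculat
     ┏━━━━━━━━━━━━━━━━━━━━━━━━┓         ┠─────────
     ┃ FormWidget             ┃         ┃         
     ┠────────────────────────┨         ┃┌───┬───┬
     ┃  Company:    [        ]┃         ┃│ 7 │ 8 │
     ┃  Theme:      ( ) Light ┃         ┃├───┼───┼
     ┃  Region:     [Asia   ▼]┃         ┃│ 4 │ 5 │
     ┃> Admin:      [ ]       ┃         ┃├───┼───┼
     ┃  Phone:      [        ]┃         ┃│ 1 │ 2 │
     ┃                        ┃         ┃├───┼───┼
     ┃                        ┃         ┃│ 0 │ . │
     ┃                        ┃         ┃├───┼───┼
     ┃                        ┃         ┃│ C │ MC│
     ┃                        ┃         ┃└───┴───┴
     ┃                        ┃         ┃         
     ┃                        ┃         ┃         
     ┃                        ┃         ┃         
     ┃                        ┃         ┗━━━━━━━━━


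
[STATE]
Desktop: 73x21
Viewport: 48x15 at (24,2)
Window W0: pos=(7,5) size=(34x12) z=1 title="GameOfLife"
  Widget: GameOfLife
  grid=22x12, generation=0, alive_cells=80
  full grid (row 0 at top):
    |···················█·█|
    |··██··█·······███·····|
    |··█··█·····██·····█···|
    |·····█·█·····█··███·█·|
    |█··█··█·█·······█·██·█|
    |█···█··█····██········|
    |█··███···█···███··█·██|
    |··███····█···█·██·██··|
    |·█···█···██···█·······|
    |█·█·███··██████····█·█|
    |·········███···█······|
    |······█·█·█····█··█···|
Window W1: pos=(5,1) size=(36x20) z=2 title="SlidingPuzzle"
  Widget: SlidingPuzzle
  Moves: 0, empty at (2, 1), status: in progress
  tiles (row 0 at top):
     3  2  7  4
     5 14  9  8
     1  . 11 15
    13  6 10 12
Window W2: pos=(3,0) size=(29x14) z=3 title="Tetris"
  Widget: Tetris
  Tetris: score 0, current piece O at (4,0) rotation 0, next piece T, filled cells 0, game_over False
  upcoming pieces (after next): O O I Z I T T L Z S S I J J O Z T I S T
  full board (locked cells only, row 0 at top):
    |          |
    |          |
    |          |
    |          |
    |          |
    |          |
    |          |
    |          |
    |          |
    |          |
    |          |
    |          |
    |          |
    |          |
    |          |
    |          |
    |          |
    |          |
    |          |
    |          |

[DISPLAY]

───────┨        ┃                               
       ┃────────┨                               
       ┃        ┃                               
       ┃        ┃                               
       ┃        ┃                               
       ┃        ┃                               
       ┃        ┃                               
       ┃        ┃                               
       ┃        ┃                               
       ┃        ┃                               
       ┃        ┃                               
━━━━━━━┛        ┃                               
                ┃                               
                ┃                               
                ┃                               


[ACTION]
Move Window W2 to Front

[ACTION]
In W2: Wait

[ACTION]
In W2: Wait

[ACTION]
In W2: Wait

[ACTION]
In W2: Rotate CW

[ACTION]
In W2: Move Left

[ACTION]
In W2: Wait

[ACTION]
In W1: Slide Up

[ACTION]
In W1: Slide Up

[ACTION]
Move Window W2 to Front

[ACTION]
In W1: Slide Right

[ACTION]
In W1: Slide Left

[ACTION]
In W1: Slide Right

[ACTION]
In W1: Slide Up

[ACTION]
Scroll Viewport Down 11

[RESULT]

       ┃        ┃                               
       ┃        ┃                               
       ┃        ┃                               
       ┃        ┃                               
       ┃        ┃                               
       ┃        ┃                               
       ┃        ┃                               
━━━━━━━┛        ┃                               
                ┃                               
                ┃                               
                ┃                               
                ┃                               
                ┃                               
                ┃                               
━━━━━━━━━━━━━━━━┛                               


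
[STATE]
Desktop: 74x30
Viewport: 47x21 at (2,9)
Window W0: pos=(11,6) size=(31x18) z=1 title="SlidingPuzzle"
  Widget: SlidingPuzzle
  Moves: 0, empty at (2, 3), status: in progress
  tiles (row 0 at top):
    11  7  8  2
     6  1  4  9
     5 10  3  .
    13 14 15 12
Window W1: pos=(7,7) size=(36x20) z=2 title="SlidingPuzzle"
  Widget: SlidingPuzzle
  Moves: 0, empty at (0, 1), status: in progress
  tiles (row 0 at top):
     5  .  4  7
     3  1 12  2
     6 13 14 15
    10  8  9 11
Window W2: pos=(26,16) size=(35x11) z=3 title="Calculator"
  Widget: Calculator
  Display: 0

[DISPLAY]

     ┠──────────────────────────────────┨      
     ┃┌────┬────┬────┬────┐             ┃      
     ┃│  5 │    │  4 │  7 │             ┃      
     ┃├────┼────┼────┼────┤             ┃      
     ┃│  3 │  1 │ 12 │  2 │             ┃      
     ┃├────┼────┼────┼────┤             ┃      
     ┃│  6 │ 13 │ 14 │ 15 │             ┃      
     ┃├────┼────┼────┼──┏━━━━━━━━━━━━━━━━━━━━━━
     ┃│ 10 │  8 │  9 │ 1┃ Calculator           
     ┃└────┴────┴────┴──┠──────────────────────
     ┃Moves: 0          ┃                      
     ┃                  ┃┌───┬───┬───┬───┐     
     ┃                  ┃│ 7 │ 8 │ 9 │ ÷ │     
     ┃                  ┃├───┼───┼───┼───┤     
     ┃                  ┃│ 4 │ 5 │ 6 │ × │     
     ┃                  ┃├───┼───┼───┼───┤     
     ┃                  ┃│ 1 │ 2 │ 3 │ - │     
     ┗━━━━━━━━━━━━━━━━━━┗━━━━━━━━━━━━━━━━━━━━━━
                                               
                                               
                                               


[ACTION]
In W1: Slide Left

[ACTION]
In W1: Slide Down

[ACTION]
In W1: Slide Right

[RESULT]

     ┠──────────────────────────────────┨      
     ┃┌────┬────┬────┬────┐             ┃      
     ┃│  5 │    │  4 │  7 │             ┃      
     ┃├────┼────┼────┼────┤             ┃      
     ┃│  3 │  1 │ 12 │  2 │             ┃      
     ┃├────┼────┼────┼────┤             ┃      
     ┃│  6 │ 13 │ 14 │ 15 │             ┃      
     ┃├────┼────┼────┼──┏━━━━━━━━━━━━━━━━━━━━━━
     ┃│ 10 │  8 │  9 │ 1┃ Calculator           
     ┃└────┴────┴────┴──┠──────────────────────
     ┃Moves: 2          ┃                      
     ┃                  ┃┌───┬───┬───┬───┐     
     ┃                  ┃│ 7 │ 8 │ 9 │ ÷ │     
     ┃                  ┃├───┼───┼───┼───┤     
     ┃                  ┃│ 4 │ 5 │ 6 │ × │     
     ┃                  ┃├───┼───┼───┼───┤     
     ┃                  ┃│ 1 │ 2 │ 3 │ - │     
     ┗━━━━━━━━━━━━━━━━━━┗━━━━━━━━━━━━━━━━━━━━━━
                                               
                                               
                                               


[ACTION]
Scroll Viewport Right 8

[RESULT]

────────────────────────────────┨              
───┬────┬────┬────┐             ┃              
 5 │    │  4 │  7 │             ┃              
───┼────┼────┼────┤             ┃              
 3 │  1 │ 12 │  2 │             ┃              
───┼────┼────┼────┤             ┃              
 6 │ 13 │ 14 │ 15 │             ┃              
───┼────┼────┼──┏━━━━━━━━━━━━━━━━━━━━━━━━━━━━━━
10 │  8 │  9 │ 1┃ Calculator                   
───┴────┴────┴──┠──────────────────────────────
ves: 2          ┃                              
                ┃┌───┬───┬───┬───┐             
                ┃│ 7 │ 8 │ 9 │ ÷ │             
                ┃├───┼───┼───┼───┤             
                ┃│ 4 │ 5 │ 6 │ × │             
                ┃├───┼───┼───┼───┤             
                ┃│ 1 │ 2 │ 3 │ - │             
━━━━━━━━━━━━━━━━┗━━━━━━━━━━━━━━━━━━━━━━━━━━━━━━
                                               
                                               
                                               
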